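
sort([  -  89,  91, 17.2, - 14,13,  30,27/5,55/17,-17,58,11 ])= [ - 89,-17, - 14,55/17 , 27/5, 11,13,17.2, 30,58 , 91 ]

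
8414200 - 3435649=4978551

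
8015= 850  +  7165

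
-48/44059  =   - 1+44011/44059 = -  0.00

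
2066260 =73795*28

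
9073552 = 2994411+6079141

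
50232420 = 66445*756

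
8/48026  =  4/24013  =  0.00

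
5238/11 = 5238/11 = 476.18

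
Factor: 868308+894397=1762705=5^1*7^1 *50363^1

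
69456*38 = 2639328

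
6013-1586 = 4427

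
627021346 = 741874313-114852967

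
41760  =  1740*24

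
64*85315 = 5460160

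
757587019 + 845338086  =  1602925105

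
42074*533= 22425442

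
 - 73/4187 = -1 + 4114/4187=- 0.02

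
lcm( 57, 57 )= 57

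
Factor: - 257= - 257^1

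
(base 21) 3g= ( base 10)79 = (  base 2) 1001111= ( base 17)4B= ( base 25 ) 34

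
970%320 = 10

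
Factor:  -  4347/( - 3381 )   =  9/7 = 3^2*7^( - 1 )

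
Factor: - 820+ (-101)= - 3^1*307^1  =  - 921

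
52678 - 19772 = 32906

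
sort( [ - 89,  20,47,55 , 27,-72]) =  [ - 89,-72, 20 , 27,47,55] 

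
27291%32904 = 27291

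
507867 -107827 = 400040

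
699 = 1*699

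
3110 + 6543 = 9653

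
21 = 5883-5862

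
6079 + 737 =6816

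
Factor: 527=17^1*31^1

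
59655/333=179 + 16/111  =  179.14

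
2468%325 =193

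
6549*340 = 2226660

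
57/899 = 57/899 = 0.06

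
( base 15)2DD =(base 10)658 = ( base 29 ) mk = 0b1010010010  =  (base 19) 1FC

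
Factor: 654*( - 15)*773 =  - 7583130 = -  2^1 * 3^2 *5^1*109^1 * 773^1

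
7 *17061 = 119427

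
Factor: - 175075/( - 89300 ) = 2^( - 2 )*19^( - 1 )*149^1 =149/76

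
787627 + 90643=878270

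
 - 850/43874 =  - 1 +21512/21937 = - 0.02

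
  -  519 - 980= - 1499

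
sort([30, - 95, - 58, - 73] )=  [ - 95, - 73  , - 58,30 ]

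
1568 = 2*784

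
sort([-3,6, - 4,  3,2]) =[ - 4,-3,2,3,6 ] 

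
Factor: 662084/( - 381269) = -2^2*7^( - 2 ) * 31^ ( - 1) * 103^1*251^( - 1)*1607^1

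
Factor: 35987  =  7^1*53^1*97^1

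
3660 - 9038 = -5378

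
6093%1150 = 343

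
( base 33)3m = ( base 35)3g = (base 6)321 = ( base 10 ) 121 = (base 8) 171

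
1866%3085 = 1866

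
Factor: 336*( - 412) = -138432 = - 2^6 * 3^1*7^1*103^1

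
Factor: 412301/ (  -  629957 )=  - 17^1*79^1*307^1*617^( - 1 )*1021^( - 1)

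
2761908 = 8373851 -5611943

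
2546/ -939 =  - 2546/939 = -2.71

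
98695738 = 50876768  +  47818970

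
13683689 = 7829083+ 5854606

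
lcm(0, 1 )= 0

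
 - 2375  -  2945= - 5320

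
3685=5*737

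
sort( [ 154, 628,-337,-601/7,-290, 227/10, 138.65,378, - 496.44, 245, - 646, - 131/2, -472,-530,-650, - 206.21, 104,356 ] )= [ - 650, - 646,- 530, - 496.44, - 472,-337,-290,-206.21, - 601/7,-131/2, 227/10, 104, 138.65,154, 245, 356,  378, 628 ] 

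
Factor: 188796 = 2^2*3^1 * 15733^1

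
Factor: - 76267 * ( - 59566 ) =2^1*13^1*29^1*53^1 *79^1*1439^1 = 4542920122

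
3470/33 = 3470/33 = 105.15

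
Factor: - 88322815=-5^1*7^1 * 41^1*61^1*1009^1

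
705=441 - - 264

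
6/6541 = 6/6541=   0.00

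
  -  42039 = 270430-312469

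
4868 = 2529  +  2339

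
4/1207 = 4/1207 = 0.00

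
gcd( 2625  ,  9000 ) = 375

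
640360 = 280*2287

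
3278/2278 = 1  +  500/1139 = 1.44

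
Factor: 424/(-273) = - 2^3*3^ (-1 )*7^(-1)*13^( - 1)*53^1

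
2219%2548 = 2219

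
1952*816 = 1592832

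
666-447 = 219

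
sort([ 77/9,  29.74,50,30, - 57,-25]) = [-57,-25, 77/9, 29.74,30, 50 ]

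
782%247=41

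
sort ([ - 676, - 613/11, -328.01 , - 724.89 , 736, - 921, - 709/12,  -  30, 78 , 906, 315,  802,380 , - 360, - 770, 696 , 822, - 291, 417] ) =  [ - 921, - 770, - 724.89, - 676, - 360 , - 328.01, - 291,-709/12,-613/11, - 30, 78, 315,380, 417, 696, 736 , 802,822,906]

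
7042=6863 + 179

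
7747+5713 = 13460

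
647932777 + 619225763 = 1267158540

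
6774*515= 3488610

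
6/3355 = 6/3355 = 0.00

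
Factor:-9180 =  - 2^2 * 3^3*5^1 * 17^1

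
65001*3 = 195003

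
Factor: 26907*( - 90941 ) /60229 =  - 2446949487/60229  =  - 3^1*13^( - 1)*41^ ( - 1 )*113^( - 1 )*211^1 * 431^1*8969^1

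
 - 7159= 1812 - 8971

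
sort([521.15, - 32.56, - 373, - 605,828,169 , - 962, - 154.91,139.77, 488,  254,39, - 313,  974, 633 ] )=[ - 962 , - 605, - 373,-313, - 154.91, - 32.56, 39 , 139.77, 169,  254, 488, 521.15,  633 , 828,  974] 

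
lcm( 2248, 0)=0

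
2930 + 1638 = 4568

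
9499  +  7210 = 16709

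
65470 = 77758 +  - 12288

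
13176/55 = 13176/55= 239.56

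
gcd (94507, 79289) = 7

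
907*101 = 91607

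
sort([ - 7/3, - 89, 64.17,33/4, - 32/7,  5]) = [-89, - 32/7, - 7/3,5, 33/4,64.17]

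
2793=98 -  - 2695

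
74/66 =1+ 4/33 = 1.12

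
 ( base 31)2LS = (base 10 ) 2601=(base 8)5051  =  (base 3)10120100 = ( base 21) 5II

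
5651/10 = 565+1/10 = 565.10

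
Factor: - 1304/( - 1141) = 2^3*7^ ( - 1) = 8/7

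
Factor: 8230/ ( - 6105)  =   - 2^1 * 3^(  -  1)*11^( - 1) * 37^( - 1)*823^1 = -1646/1221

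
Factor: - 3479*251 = - 7^2*71^1*251^1 = -873229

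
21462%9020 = 3422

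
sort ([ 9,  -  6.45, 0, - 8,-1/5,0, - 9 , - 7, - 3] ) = [  -  9, - 8, - 7, - 6.45, - 3,  -  1/5, 0,0,9] 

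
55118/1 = 55118 = 55118.00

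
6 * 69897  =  419382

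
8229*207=1703403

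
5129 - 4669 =460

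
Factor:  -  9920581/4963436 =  - 2^ (  -  2 ) *11^1*29^1*137^1  *227^1 *1240859^( - 1 ) 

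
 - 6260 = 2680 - 8940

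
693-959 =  - 266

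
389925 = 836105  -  446180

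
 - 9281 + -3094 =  - 12375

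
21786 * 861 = 18757746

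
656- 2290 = -1634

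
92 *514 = 47288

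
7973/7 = 1139 = 1139.00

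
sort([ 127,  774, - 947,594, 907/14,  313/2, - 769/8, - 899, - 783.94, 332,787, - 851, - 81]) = [ - 947, - 899 , - 851,- 783.94, - 769/8, - 81,907/14,127,  313/2, 332,  594,774, 787]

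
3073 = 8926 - 5853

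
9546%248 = 122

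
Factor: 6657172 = 2^2*79^1 * 21067^1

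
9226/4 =4613/2 = 2306.50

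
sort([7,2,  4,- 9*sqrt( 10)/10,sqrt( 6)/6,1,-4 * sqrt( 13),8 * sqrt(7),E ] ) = [ - 4*sqrt(13 ) , - 9 * sqrt(10)/10, sqrt( 6 ) /6,1,2, E,4,7 , 8 * sqrt( 7 )] 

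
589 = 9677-9088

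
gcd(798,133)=133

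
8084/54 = 4042/27 = 149.70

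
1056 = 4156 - 3100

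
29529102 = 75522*391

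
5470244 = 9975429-4505185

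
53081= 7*7583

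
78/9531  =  26/3177= 0.01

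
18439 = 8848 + 9591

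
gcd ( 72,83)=1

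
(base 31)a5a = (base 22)k47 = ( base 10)9775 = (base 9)14361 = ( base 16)262f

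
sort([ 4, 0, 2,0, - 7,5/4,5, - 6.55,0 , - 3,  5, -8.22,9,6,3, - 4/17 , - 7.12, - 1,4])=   [ - 8.22, - 7.12, - 7, - 6.55, - 3, -1, - 4/17,0 , 0,0, 5/4,2, 3,4,4, 5,  5,  6,9 ]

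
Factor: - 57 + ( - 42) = -3^2*11^1=- 99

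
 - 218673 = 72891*( - 3 )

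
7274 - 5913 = 1361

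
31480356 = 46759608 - 15279252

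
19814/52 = 381 + 1/26 =381.04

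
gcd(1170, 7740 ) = 90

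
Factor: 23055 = 3^1*5^1*29^1*53^1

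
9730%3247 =3236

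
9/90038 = 9/90038 = 0.00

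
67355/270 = 249+25/54  =  249.46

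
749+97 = 846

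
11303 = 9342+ 1961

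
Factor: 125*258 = 32250=2^1*3^1*5^3 * 43^1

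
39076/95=39076/95  =  411.33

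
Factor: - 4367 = - 11^1 * 397^1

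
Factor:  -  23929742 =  - 2^1*769^1*15559^1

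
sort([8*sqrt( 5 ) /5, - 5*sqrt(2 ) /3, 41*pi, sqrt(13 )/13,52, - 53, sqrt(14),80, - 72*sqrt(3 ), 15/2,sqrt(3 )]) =[ - 72*sqrt( 3 ),-53, - 5*sqrt ( 2) /3 , sqrt( 13) /13, sqrt( 3 ), 8 * sqrt(5)/5,  sqrt (14), 15/2,  52, 80, 41*pi ] 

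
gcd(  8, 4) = 4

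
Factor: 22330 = 2^1 * 5^1*7^1 * 11^1*29^1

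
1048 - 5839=-4791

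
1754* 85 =149090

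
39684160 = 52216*760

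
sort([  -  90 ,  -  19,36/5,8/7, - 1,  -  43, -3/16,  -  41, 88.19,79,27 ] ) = [ - 90,- 43, - 41,  -  19, - 1, - 3/16, 8/7,36/5,27, 79 , 88.19 ] 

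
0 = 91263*0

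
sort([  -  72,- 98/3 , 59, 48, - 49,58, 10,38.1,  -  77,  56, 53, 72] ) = [ - 77, -72,- 49 ,-98/3, 10,38.1,48,53, 56, 58, 59 , 72]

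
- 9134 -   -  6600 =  -2534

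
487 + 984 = 1471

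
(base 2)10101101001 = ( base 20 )395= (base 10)1385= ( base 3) 1220022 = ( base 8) 2551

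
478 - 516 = -38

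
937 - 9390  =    -  8453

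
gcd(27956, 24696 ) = 4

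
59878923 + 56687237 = 116566160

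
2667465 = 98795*27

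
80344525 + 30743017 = 111087542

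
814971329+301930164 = 1116901493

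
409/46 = 409/46= 8.89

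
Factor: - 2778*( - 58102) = 2^2*3^1*11^1*19^1*139^1*463^1 =161407356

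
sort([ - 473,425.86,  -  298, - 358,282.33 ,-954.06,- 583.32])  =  [ - 954.06, - 583.32,- 473 ,-358, - 298 , 282.33,425.86 ] 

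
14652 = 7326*2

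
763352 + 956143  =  1719495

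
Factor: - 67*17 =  - 1139 = -17^1*67^1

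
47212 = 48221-1009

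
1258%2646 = 1258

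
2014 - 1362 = 652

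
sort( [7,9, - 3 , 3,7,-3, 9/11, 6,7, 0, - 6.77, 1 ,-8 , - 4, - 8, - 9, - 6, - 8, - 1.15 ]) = [ - 9, - 8 , - 8, - 8, - 6.77, - 6, - 4,  -  3, - 3, - 1.15, 0,9/11, 1,3 , 6, 7,  7,7,9]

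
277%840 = 277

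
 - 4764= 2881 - 7645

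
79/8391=79/8391  =  0.01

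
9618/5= 9618/5 =1923.60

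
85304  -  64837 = 20467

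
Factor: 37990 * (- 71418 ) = -2^2*3^1*5^1*29^1*131^1*11903^1 = - 2713169820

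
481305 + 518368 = 999673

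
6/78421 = 6/78421  =  0.00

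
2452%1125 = 202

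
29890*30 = 896700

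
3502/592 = 1751/296 = 5.92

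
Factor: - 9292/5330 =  - 4646/2665 =- 2^1*5^ ( - 1)*13^( - 1)*23^1*41^( - 1)*101^1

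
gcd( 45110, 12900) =10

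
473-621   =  -148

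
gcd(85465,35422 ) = 1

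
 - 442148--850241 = 408093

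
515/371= 515/371 = 1.39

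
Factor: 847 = 7^1*11^2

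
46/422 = 23/211 = 0.11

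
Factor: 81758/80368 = 40879/40184 = 2^( - 3)*5023^( - 1)*40879^1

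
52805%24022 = 4761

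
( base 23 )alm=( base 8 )13243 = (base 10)5795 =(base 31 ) 60t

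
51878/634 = 25939/317 = 81.83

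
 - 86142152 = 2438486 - 88580638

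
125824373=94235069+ 31589304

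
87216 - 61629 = 25587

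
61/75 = 61/75 = 0.81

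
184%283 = 184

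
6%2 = 0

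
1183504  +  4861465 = 6044969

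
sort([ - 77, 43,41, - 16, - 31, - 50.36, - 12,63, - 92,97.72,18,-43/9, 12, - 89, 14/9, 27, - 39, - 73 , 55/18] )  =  [  -  92,  -  89, - 77 , - 73, - 50.36 , - 39, - 31, - 16, - 12, - 43/9,14/9, 55/18,12,18, 27, 41, 43, 63, 97.72]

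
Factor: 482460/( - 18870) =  - 2^1*11^1*37^(  -  1)  *  43^1 = -  946/37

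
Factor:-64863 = - 3^2*7207^1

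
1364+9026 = 10390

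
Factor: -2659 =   -  2659^1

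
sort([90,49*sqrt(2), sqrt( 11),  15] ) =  [sqrt(11), 15,49*sqrt(2),90 ]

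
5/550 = 1/110 = 0.01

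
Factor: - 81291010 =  - 2^1*5^1*2069^1*3929^1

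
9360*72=673920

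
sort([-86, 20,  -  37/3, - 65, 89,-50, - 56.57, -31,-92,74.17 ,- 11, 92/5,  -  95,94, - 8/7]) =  [ - 95,-92,- 86,  -  65,  -  56.57,- 50, - 31, -37/3,  -  11, - 8/7, 92/5,20,  74.17, 89, 94]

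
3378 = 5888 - 2510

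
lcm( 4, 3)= 12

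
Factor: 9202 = 2^1*43^1*107^1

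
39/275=39/275 = 0.14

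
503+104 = 607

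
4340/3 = 1446 + 2/3 = 1446.67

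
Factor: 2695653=3^3*99839^1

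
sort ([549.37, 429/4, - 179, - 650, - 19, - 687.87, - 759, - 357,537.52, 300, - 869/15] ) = [ - 759, - 687.87 , - 650, - 357, - 179,-869/15, -19 , 429/4,  300,  537.52, 549.37]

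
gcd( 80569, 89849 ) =1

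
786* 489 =384354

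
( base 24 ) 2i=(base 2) 1000010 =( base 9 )73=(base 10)66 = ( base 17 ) 3f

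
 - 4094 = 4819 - 8913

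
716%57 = 32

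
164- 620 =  - 456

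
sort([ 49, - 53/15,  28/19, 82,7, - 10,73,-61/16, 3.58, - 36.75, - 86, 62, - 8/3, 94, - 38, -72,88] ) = [-86,-72,-38,-36.75, - 10, - 61/16, - 53/15, - 8/3, 28/19, 3.58,  7, 49, 62, 73 , 82  ,  88, 94]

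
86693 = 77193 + 9500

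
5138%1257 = 110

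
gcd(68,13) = 1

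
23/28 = 23/28 = 0.82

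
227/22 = 10+7/22 = 10.32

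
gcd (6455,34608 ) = 1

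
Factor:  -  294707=-7^1*42101^1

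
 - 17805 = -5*3561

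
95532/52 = 1837+ 2/13 = 1837.15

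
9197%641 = 223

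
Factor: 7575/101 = 75=3^1 * 5^2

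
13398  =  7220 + 6178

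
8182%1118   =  356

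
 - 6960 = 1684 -8644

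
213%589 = 213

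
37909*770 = 29189930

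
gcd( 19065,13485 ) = 465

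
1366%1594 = 1366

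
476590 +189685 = 666275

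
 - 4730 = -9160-  -  4430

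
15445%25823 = 15445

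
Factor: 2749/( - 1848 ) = -2^ ( - 3 )*3^( - 1 )*7^( - 1 )*11^( - 1)*2749^1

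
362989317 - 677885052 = - 314895735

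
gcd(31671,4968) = 621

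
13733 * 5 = 68665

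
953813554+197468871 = 1151282425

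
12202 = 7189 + 5013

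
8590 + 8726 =17316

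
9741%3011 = 708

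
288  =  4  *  72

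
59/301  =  59/301 = 0.20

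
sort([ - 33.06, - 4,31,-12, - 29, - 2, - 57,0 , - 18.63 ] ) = [  -  57, - 33.06, - 29, - 18.63, - 12, - 4 , - 2, 0, 31]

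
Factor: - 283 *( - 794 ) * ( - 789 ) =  - 177289878 = - 2^1*3^1* 263^1*283^1 * 397^1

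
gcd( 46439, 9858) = 1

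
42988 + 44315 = 87303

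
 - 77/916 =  - 1 + 839/916=   - 0.08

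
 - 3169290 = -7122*445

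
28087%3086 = 313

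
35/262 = 35/262 =0.13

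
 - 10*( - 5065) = 50650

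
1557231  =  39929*39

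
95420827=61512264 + 33908563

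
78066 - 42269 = 35797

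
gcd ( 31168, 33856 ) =64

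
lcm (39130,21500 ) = 1956500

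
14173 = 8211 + 5962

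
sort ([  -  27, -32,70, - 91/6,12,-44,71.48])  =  [ - 44, - 32, - 27, - 91/6, 12 , 70, 71.48]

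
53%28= 25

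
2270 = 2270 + 0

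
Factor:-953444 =- 2^2*238361^1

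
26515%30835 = 26515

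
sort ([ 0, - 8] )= [-8,  0 ] 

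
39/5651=39/5651 = 0.01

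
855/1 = 855=855.00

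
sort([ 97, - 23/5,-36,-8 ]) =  [ - 36,-8, - 23/5, 97 ]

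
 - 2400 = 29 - 2429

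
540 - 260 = 280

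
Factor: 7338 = 2^1*3^1 *1223^1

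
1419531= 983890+435641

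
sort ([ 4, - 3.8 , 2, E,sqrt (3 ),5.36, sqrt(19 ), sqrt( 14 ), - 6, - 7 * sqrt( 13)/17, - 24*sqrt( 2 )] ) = [ - 24  *sqrt (2),- 6 , - 3.8, - 7*sqrt( 13 )/17,sqrt(3),2, E,  sqrt(  14 ), 4,sqrt( 19),5.36]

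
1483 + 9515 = 10998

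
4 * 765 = 3060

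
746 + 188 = 934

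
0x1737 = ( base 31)65M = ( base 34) 54R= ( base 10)5943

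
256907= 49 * 5243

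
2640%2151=489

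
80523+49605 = 130128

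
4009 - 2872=1137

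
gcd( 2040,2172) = 12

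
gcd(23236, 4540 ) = 4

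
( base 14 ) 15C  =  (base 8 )426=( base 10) 278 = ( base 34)86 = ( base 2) 100010110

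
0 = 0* ( - 403)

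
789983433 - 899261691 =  - 109278258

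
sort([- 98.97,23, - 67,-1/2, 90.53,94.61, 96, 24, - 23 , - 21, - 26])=[ - 98.97,-67 , - 26, - 23,-21, - 1/2,23, 24 , 90.53,94.61 , 96 ]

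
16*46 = 736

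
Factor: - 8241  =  -3^1*41^1 * 67^1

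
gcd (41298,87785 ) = 1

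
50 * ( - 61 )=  - 3050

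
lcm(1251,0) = 0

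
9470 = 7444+2026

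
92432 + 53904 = 146336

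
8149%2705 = 34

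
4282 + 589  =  4871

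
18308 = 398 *46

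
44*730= 32120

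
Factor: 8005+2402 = 3^1*3469^1=10407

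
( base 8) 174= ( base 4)1330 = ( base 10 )124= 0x7c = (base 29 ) 48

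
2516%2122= 394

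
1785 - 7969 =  - 6184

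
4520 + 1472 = 5992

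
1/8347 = 1/8347 = 0.00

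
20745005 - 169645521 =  - 148900516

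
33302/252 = 16651/126 = 132.15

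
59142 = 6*9857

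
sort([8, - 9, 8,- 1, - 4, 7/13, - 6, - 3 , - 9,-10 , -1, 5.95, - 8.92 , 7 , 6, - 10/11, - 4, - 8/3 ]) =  [ - 10 , - 9, - 9,  -  8.92, - 6,-4,-4, - 3, - 8/3, - 1, - 1 ,-10/11, 7/13,5.95,  6, 7,8 , 8 ] 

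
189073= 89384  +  99689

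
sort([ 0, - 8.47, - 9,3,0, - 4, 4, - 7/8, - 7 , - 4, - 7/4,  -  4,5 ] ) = [- 9, - 8.47, - 7, - 4, - 4, - 4 , - 7/4, - 7/8,0, 0 , 3,4,5]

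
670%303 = 64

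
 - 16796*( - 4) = 67184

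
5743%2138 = 1467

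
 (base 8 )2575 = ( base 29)1JD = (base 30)1gp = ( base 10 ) 1405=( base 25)265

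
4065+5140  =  9205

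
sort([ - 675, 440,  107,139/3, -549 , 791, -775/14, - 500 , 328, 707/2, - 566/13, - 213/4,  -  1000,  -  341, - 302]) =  [  -  1000, - 675,  -  549, - 500, - 341, - 302,-775/14, -213/4, - 566/13,  139/3, 107,  328,707/2, 440, 791]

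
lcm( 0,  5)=0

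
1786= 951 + 835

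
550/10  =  55 = 55.00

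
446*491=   218986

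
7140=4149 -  - 2991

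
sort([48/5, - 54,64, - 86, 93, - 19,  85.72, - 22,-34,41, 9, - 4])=[ - 86,- 54, -34, - 22, - 19, - 4, 9,48/5,41, 64, 85.72,93]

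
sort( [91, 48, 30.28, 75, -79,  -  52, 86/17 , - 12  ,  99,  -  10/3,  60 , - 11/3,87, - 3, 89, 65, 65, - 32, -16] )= [ - 79, - 52, - 32, - 16, - 12, -11/3,  -  10/3,  -  3, 86/17,30.28,48, 60,65, 65,  75, 87,89,91, 99]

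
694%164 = 38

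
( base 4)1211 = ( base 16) 65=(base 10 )101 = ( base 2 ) 1100101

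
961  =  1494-533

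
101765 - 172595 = -70830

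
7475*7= 52325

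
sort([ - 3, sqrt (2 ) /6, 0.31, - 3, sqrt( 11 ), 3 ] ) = [-3,- 3 , sqrt ( 2)/6,0.31,3, sqrt(11 ) ] 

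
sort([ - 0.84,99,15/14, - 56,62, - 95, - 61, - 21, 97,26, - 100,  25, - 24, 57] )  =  [ - 100, - 95,-61, - 56, - 24 , - 21,- 0.84,15/14,25,  26,57, 62, 97 , 99]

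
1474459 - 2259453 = -784994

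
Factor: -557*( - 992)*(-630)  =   - 348102720 = - 2^6*3^2*5^1 * 7^1 *31^1*557^1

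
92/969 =92/969 = 0.09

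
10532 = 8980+1552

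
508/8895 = 508/8895 = 0.06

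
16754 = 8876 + 7878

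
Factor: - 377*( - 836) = 2^2*11^1*13^1*19^1 *29^1 = 315172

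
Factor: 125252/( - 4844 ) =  - 7^( - 1) * 181^1 = - 181/7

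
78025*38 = 2964950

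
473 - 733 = -260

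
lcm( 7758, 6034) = 54306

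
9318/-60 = -156 + 7/10= - 155.30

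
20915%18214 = 2701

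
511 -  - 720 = 1231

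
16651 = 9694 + 6957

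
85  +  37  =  122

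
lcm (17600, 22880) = 228800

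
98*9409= 922082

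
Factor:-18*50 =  - 900  =  - 2^2*3^2 * 5^2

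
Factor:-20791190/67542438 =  - 10395595/33771219 = -  3^ ( - 1)*5^1 * 7^2 *151^1*281^1*443^( - 1)*25411^ (-1 ) 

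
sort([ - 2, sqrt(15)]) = [ - 2,sqrt(15)]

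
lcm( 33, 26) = 858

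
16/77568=1/4848 = 0.00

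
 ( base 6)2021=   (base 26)h3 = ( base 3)121111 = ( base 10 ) 445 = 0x1bd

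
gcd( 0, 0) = 0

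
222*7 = 1554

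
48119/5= 48119/5=   9623.80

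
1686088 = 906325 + 779763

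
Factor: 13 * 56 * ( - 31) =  - 22568 = - 2^3*7^1*13^1*31^1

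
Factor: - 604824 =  - 2^3*3^1*  11^1*29^1*79^1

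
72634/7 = 10376 + 2/7 =10376.29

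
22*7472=164384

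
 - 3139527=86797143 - 89936670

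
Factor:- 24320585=  -  5^1*31^1*41^1 * 43^1*89^1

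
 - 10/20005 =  - 2/4001   =  - 0.00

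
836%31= 30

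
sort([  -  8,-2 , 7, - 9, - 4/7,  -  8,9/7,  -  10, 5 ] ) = [ - 10,  -  9,-8,-8, -2, - 4/7 , 9/7,5,7] 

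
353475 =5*70695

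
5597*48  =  268656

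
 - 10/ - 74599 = 10/74599=0.00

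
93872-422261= - 328389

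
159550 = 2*79775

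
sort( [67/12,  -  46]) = [ - 46, 67/12] 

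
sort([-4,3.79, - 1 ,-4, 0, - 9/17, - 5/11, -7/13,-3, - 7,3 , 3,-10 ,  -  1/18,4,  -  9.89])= [-10 , - 9.89,- 7,-4,-4,-3,  -  1, - 7/13, - 9/17,- 5/11 , - 1/18,0, 3, 3, 3.79,4]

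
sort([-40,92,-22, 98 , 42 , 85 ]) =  [-40, - 22,42, 85,92,98 ]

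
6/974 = 3/487 =0.01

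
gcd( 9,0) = 9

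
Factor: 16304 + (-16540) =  - 236 = - 2^2*59^1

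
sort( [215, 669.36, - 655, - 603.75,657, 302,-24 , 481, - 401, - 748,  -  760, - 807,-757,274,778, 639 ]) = [  -  807, - 760, - 757, - 748, - 655, - 603.75, - 401 , - 24,215 , 274,302, 481,639,657,669.36,778] 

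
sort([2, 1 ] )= [1, 2 ]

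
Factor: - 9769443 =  - 3^1*37^1*283^1*311^1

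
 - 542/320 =-271/160   =  - 1.69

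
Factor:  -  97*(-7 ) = 7^1 * 97^1 = 679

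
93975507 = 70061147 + 23914360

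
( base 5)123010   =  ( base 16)1293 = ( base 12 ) 2903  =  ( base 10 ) 4755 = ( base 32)4kj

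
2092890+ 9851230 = 11944120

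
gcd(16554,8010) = 534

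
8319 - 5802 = 2517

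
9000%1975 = 1100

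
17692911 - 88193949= -70501038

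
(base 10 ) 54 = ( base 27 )20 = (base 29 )1p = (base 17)33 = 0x36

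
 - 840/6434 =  - 420/3217 = - 0.13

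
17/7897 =17/7897= 0.00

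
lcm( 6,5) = 30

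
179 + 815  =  994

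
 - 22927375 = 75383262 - 98310637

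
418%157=104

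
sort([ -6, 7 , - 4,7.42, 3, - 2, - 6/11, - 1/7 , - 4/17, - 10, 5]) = [ - 10,-6  , - 4, - 2,  -  6/11 , - 4/17, - 1/7,3,5,7, 7.42] 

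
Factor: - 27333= - 3^2*3037^1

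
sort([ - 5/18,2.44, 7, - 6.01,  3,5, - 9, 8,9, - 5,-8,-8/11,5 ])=[-9, -8,  -  6.01, - 5, - 8/11  , - 5/18,2.44,3, 5,5, 7,8,9]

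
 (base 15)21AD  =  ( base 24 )C9A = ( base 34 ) 65W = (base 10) 7138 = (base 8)15742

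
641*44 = 28204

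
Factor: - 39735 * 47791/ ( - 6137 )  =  1898975385/6137 = 3^2*5^1*17^( - 1 )*19^(-2 ) * 883^1 * 47791^1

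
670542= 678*989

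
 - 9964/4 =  - 2491 = - 2491.00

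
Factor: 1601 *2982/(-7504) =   -  341013/536 = - 2^( - 3)*3^1*67^( - 1)*71^1*1601^1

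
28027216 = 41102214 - 13074998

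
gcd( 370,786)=2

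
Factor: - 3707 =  - 11^1 * 337^1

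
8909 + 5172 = 14081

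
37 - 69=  - 32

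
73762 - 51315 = 22447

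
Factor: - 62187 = -3^1*19^1*1091^1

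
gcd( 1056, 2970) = 66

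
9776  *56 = 547456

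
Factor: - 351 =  - 3^3*  13^1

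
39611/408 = 97 + 35/408 = 97.09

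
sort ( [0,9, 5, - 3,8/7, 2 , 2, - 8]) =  [ - 8, - 3,  0,8/7,2, 2, 5, 9]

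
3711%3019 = 692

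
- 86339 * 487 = - 42047093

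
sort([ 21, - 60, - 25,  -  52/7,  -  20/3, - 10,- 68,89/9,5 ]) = [ - 68,  -  60, - 25,  -  10, - 52/7, - 20/3,5,  89/9  ,  21]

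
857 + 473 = 1330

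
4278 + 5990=10268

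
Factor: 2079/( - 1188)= - 7/4=- 2^( - 2)*7^1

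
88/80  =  11/10 = 1.10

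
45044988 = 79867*564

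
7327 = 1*7327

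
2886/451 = 6+180/451 = 6.40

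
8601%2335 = 1596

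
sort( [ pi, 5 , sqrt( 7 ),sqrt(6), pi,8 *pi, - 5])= [  -  5, sqrt(6 ), sqrt( 7),pi, pi,  5, 8*pi ] 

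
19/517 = 19/517 = 0.04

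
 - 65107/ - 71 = 917 + 0/1= 917.00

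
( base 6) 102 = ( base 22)1g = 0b100110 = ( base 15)28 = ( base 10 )38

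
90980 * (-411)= - 37392780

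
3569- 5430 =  - 1861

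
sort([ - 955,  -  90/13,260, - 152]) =[ - 955, - 152, - 90/13, 260 ]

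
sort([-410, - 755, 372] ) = [-755,-410,372]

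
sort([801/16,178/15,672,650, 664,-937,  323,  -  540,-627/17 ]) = [  -  937, - 540, - 627/17,178/15,801/16,323, 650,664,672 ]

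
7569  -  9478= -1909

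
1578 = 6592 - 5014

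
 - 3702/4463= - 1 + 761/4463 = - 0.83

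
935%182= 25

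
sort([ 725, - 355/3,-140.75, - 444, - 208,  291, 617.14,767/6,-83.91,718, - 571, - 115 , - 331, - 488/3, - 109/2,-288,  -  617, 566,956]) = [-617, - 571  ,-444,-331,-288, - 208, - 488/3, - 140.75, -355/3, - 115, - 83.91, - 109/2, 767/6, 291,566, 617.14,718, 725  ,  956]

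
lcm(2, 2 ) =2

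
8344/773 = 8344/773 = 10.79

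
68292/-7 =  -9756 + 0/1 =- 9756.00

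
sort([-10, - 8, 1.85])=[ - 10 , - 8, 1.85] 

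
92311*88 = 8123368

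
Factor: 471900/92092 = 3^1*5^2*7^(  -  1 )*11^1 *23^( - 1 ) = 825/161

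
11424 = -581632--593056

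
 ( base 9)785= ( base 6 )2552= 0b1010000100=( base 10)644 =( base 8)1204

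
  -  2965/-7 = 423 + 4/7 = 423.57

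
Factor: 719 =719^1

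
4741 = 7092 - 2351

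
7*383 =2681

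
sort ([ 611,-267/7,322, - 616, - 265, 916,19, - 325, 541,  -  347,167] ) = [ - 616, - 347, -325, - 265,  -  267/7 , 19, 167, 322, 541, 611,916]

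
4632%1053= 420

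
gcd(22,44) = 22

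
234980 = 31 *7580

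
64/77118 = 32/38559 = 0.00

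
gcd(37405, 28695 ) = 5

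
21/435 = 7/145 = 0.05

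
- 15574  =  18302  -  33876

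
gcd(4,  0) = 4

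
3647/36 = 3647/36 = 101.31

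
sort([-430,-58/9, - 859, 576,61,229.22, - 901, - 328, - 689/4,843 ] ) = [  -  901, - 859,-430, - 328, - 689/4,  -  58/9,61, 229.22, 576,  843]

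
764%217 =113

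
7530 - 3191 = 4339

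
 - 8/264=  - 1/33 = - 0.03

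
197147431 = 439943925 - 242796494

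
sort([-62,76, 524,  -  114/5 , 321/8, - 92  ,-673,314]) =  [ - 673, - 92, - 62, - 114/5,321/8, 76, 314, 524 ]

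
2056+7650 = 9706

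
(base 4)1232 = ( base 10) 110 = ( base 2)1101110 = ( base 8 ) 156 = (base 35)35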